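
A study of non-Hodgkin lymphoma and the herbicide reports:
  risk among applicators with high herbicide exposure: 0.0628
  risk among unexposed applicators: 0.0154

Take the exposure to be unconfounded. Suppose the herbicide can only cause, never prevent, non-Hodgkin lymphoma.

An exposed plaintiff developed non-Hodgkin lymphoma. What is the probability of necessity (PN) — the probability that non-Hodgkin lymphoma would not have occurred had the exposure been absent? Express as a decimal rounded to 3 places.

PN ≈ 0.755

Let p₁ = 0.0628, p₀ = 0.0154.
Under exogeneity and monotonicity, PN = (p₁ − p₀) / p₁.
PN = (0.0628 − 0.0154) / 0.0628 = 0.0474 / 0.0628 ≈ 0.7548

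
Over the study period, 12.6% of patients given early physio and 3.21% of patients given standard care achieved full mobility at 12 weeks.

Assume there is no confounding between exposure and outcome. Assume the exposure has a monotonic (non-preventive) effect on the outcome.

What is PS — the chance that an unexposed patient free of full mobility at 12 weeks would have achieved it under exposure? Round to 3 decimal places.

p₁ = 0.126, p₀ = 0.0321.
Under exogeneity and monotonicity, PS = (p₁ − p₀) / (1 − p₀).
PS = (0.126 − 0.0321) / (1 − 0.0321) = 0.0939 / 0.9679 ≈ 0.0970

PS ≈ 0.097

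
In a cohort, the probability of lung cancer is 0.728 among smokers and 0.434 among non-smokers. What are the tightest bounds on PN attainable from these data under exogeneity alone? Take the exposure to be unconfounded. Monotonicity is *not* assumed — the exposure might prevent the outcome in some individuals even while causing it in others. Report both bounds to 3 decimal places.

0.404 ≤ PN ≤ 0.777

Let p₁ = 0.728, p₀ = 0.434.
Under exogeneity alone the bounds on PN are max{0,(p₁−p₀)/p₁} ≤ PN ≤ min{1,(1−p₀)/p₁}.
  lower = (p₁ − p₀)/p₁ = 0.294 / 0.728 ≈ 0.4038
  upper = min{1, (1 − p₀)/p₁} = 0.566 / 0.728 ≈ 0.7775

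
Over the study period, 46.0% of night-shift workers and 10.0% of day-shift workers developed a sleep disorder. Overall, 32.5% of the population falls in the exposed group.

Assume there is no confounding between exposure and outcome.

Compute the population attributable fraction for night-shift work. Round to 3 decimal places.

p₁ = 0.46, p₀ = 0.1.
Overall risk P(Y=1) = π·p₁ + (1−π)·p₀ = 0.325×0.46 + 0.675×0.1 = 0.217.
Under exogeneity, PAF = [P(Y=1) − p₀] / P(Y=1).
PAF = (0.217 − 0.1) / 0.217 ≈ 0.5392

PAF ≈ 0.539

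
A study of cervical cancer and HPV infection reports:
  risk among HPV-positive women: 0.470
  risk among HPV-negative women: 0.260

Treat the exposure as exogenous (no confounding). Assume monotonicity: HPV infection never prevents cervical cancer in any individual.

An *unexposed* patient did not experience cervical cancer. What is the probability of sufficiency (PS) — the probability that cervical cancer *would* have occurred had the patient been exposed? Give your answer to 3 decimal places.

Let p₁ = 0.47, p₀ = 0.26.
Under exogeneity and monotonicity, PS = (p₁ − p₀) / (1 − p₀).
PS = (0.47 − 0.26) / (1 − 0.26) = 0.21 / 0.74 ≈ 0.2838

PS ≈ 0.284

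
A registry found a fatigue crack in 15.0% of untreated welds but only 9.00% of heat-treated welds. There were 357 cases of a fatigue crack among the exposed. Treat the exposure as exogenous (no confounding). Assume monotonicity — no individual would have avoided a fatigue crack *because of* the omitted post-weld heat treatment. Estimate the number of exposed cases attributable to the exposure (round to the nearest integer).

about 143 cases

p₁ = 0.15, p₀ = 0.09.
PN = (p₁ − p₀)/p₁ = (0.15 − 0.09) / 0.15 ≈ 0.40000.
Attributable cases ≈ PN × (exposed cases) = 0.40000 × 357 ≈ 142.80.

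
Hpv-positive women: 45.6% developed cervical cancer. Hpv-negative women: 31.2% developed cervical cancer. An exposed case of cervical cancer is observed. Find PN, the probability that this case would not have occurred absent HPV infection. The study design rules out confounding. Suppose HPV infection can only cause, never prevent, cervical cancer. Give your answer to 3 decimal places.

PN ≈ 0.316

p₁ = 0.456, p₀ = 0.312.
Under exogeneity and monotonicity, PN = (p₁ − p₀) / p₁.
PN = (0.456 − 0.312) / 0.456 = 0.144 / 0.456 ≈ 0.3158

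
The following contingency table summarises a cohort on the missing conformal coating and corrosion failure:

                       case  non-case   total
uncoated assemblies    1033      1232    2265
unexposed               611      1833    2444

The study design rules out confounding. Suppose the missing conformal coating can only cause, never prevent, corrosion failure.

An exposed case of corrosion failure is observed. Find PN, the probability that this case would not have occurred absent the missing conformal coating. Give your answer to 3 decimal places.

p₁ = P(outcome | exposed) = 1033/2265 = 0.45607
p₀ = P(outcome | unexposed) = 611/2444 = 0.25
Under exogeneity and monotonicity, PN = (p₁ − p₀) / p₁.
PN = (0.45607 − 0.25) / 0.45607 = 0.20607 / 0.45607 ≈ 0.4518

PN ≈ 0.452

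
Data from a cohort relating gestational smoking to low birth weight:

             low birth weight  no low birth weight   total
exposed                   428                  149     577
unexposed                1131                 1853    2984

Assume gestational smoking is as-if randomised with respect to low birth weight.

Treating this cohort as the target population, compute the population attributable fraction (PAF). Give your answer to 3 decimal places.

PAF ≈ 0.134

p₁ = P(outcome | exposed) = 428/577 = 0.74177
p₀ = P(outcome | unexposed) = 1131/2984 = 0.37902
Exposure prevalence π = 577/3561 = 0.16203; overall risk P(Y=1) = 0.4378.
Under exogeneity, PAF = [P(Y=1) − p₀]/P(Y=1).
PAF = (0.4378 − 0.37902) / 0.4378 ≈ 0.1343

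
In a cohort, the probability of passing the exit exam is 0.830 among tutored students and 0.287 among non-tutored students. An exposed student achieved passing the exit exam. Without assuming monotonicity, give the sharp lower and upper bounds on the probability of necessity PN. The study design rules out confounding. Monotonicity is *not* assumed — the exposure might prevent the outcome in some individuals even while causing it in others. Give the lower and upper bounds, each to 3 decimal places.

0.654 ≤ PN ≤ 0.859

Let p₁ = 0.83, p₀ = 0.287.
Under exogeneity alone the bounds on PN are max{0,(p₁−p₀)/p₁} ≤ PN ≤ min{1,(1−p₀)/p₁}.
  lower = (p₁ − p₀)/p₁ = 0.543 / 0.83 ≈ 0.6542
  upper = min{1, (1 − p₀)/p₁} = 0.713 / 0.83 ≈ 0.8590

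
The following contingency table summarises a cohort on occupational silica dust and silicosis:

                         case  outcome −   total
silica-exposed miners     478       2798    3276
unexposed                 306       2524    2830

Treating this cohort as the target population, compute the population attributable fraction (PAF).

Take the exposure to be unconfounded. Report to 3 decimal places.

PAF ≈ 0.158

p₁ = P(outcome | exposed) = 478/3276 = 0.14591
p₀ = P(outcome | unexposed) = 306/2830 = 0.10813
Exposure prevalence π = 3276/6106 = 0.53652; overall risk P(Y=1) = 0.1284.
Under exogeneity, PAF = [P(Y=1) − p₀]/P(Y=1).
PAF = (0.1284 − 0.10813) / 0.1284 ≈ 0.1579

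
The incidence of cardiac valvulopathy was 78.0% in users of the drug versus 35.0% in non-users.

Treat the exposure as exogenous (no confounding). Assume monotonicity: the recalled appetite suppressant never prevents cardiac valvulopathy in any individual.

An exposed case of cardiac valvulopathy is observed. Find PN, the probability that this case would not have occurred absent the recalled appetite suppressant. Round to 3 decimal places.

PN ≈ 0.551

p₁ = 0.78, p₀ = 0.35.
Under exogeneity and monotonicity, PN = (p₁ − p₀) / p₁.
PN = (0.78 − 0.35) / 0.78 = 0.43 / 0.78 ≈ 0.5513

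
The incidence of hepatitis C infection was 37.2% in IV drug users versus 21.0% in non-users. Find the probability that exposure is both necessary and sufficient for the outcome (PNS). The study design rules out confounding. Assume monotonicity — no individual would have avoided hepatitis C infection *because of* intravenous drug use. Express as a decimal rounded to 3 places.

p₁ = 0.372, p₀ = 0.21.
Under exogeneity and monotonicity, PNS = p₁ − p₀.
PNS = 0.372 − 0.21 = 0.162

PNS ≈ 0.162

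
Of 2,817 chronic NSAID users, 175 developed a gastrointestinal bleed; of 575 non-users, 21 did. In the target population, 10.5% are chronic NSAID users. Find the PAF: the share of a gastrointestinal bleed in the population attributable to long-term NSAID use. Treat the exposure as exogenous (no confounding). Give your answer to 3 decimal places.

p₁ = P(outcome | exposed) = 175/2817 = 0.062123
p₀ = P(outcome | unexposed) = 21/575 = 0.036522
Overall risk P(Y=1) = π·p₁ + (1−π)·p₀ = 0.105×0.062123 + 0.895×0.036522 = 0.03921.
Under exogeneity, PAF = [P(Y=1) − p₀] / P(Y=1).
PAF = (0.03921 − 0.036522) / 0.03921 ≈ 0.0686

PAF ≈ 0.069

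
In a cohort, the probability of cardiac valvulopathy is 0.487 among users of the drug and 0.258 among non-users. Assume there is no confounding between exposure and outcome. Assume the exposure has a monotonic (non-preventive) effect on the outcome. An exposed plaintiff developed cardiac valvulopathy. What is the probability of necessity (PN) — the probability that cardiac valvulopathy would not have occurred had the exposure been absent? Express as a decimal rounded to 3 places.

Let p₁ = 0.487, p₀ = 0.258.
Under exogeneity and monotonicity, PN = (p₁ − p₀) / p₁.
PN = (0.487 − 0.258) / 0.487 = 0.229 / 0.487 ≈ 0.4702

PN ≈ 0.470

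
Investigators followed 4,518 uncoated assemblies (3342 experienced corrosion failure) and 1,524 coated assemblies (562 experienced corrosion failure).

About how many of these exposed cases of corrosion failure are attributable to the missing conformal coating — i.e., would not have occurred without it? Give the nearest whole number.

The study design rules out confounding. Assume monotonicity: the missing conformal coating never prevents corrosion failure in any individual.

p₁ = P(outcome | exposed) = 3342/4518 = 0.73971
p₀ = P(outcome | unexposed) = 562/1524 = 0.36877
PN = (p₁ − p₀)/p₁ = (0.73971 − 0.36877) / 0.73971 ≈ 0.50147.
Attributable cases ≈ PN × (exposed cases) = 0.50147 × 3342 ≈ 1675.91.

about 1676 cases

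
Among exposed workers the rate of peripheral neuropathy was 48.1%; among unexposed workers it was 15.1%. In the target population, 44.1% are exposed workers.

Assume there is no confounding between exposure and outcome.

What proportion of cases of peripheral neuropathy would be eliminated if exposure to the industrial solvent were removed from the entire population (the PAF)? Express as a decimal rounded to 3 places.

PAF ≈ 0.491

p₁ = 0.481, p₀ = 0.151.
Overall risk P(Y=1) = π·p₁ + (1−π)·p₀ = 0.441×0.481 + 0.559×0.151 = 0.29653.
Under exogeneity, PAF = [P(Y=1) − p₀] / P(Y=1).
PAF = (0.29653 − 0.151) / 0.29653 ≈ 0.4908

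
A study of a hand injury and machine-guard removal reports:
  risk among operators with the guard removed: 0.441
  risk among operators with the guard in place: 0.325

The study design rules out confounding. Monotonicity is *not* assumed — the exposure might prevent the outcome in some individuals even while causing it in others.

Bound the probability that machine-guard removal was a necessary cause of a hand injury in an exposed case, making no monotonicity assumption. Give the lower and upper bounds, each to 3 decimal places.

Let p₁ = 0.441, p₀ = 0.325.
Under exogeneity alone the bounds on PN are max{0,(p₁−p₀)/p₁} ≤ PN ≤ min{1,(1−p₀)/p₁}.
  lower = (p₁ − p₀)/p₁ = 0.116 / 0.441 ≈ 0.2630
  upper = min{1, (1 − p₀)/p₁} = 0.675 / 0.441 ≈ 1.5306 → capped at 1

0.263 ≤ PN ≤ 1.000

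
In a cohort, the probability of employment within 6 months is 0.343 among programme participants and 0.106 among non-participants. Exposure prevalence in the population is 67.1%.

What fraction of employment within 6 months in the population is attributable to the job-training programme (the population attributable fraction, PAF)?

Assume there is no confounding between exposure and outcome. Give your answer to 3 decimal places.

PAF ≈ 0.600

Let p₁ = 0.343, p₀ = 0.106.
Overall risk P(Y=1) = π·p₁ + (1−π)·p₀ = 0.671×0.343 + 0.329×0.106 = 0.26503.
Under exogeneity, PAF = [P(Y=1) − p₀] / P(Y=1).
PAF = (0.26503 − 0.106) / 0.26503 ≈ 0.6000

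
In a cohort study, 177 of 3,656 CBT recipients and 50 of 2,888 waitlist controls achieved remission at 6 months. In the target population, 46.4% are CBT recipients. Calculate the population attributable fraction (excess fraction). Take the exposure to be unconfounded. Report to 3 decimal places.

PAF ≈ 0.455

p₁ = P(outcome | exposed) = 177/3656 = 0.048414
p₀ = P(outcome | unexposed) = 50/2888 = 0.017313
Overall risk P(Y=1) = π·p₁ + (1−π)·p₀ = 0.464×0.048414 + 0.536×0.017313 = 0.031744.
Under exogeneity, PAF = [P(Y=1) − p₀] / P(Y=1).
PAF = (0.031744 − 0.017313) / 0.031744 ≈ 0.4546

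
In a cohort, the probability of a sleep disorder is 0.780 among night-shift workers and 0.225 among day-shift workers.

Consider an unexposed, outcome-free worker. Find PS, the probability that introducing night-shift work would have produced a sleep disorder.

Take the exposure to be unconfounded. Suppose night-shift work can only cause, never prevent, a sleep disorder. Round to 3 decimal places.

Let p₁ = 0.78, p₀ = 0.225.
Under exogeneity and monotonicity, PS = (p₁ − p₀) / (1 − p₀).
PS = (0.78 − 0.225) / (1 − 0.225) = 0.555 / 0.775 ≈ 0.7161

PS ≈ 0.716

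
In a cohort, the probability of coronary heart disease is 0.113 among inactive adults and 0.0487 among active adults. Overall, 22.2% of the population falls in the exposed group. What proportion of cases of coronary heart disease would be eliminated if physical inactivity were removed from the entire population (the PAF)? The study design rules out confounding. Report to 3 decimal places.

Let p₁ = 0.113, p₀ = 0.0487.
Overall risk P(Y=1) = π·p₁ + (1−π)·p₀ = 0.222×0.113 + 0.778×0.0487 = 0.062975.
Under exogeneity, PAF = [P(Y=1) − p₀] / P(Y=1).
PAF = (0.062975 − 0.0487) / 0.062975 ≈ 0.2267

PAF ≈ 0.227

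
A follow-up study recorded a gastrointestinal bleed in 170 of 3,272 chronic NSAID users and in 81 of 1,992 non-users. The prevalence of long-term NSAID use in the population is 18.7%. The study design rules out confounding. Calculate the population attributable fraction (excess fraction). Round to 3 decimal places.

p₁ = P(outcome | exposed) = 170/3272 = 0.051956
p₀ = P(outcome | unexposed) = 81/1992 = 0.040663
Overall risk P(Y=1) = π·p₁ + (1−π)·p₀ = 0.187×0.051956 + 0.813×0.040663 = 0.042775.
Under exogeneity, PAF = [P(Y=1) − p₀] / P(Y=1).
PAF = (0.042775 − 0.040663) / 0.042775 ≈ 0.0494

PAF ≈ 0.049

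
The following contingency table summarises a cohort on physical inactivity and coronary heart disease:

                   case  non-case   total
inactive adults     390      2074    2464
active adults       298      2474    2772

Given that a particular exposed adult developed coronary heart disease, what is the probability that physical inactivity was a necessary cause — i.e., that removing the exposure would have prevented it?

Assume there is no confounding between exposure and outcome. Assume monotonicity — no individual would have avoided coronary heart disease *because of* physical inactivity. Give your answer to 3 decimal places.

PN ≈ 0.321

p₁ = P(outcome | exposed) = 390/2464 = 0.15828
p₀ = P(outcome | unexposed) = 298/2772 = 0.1075
Under exogeneity and monotonicity, PN = (p₁ − p₀)/p₁.
PN = (0.15828 − 0.1075) / 0.15828 ≈ 0.3208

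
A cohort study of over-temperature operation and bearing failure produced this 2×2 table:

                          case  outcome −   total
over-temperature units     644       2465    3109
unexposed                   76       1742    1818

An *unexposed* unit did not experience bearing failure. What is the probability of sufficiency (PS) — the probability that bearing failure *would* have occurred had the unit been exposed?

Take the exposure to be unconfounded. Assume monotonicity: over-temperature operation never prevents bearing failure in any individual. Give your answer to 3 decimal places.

PS ≈ 0.173

p₁ = P(outcome | exposed) = 644/3109 = 0.20714
p₀ = P(outcome | unexposed) = 76/1818 = 0.041804
Under exogeneity and monotonicity, PS = (p₁ − p₀)/(1 − p₀).
PS = (0.20714 − 0.041804) / 0.9582 ≈ 0.1725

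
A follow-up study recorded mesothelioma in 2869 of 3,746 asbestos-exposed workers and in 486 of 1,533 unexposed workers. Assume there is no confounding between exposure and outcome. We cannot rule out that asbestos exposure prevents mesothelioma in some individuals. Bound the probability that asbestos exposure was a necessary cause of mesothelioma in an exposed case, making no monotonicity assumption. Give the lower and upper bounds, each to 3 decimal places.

p₁ = P(outcome | exposed) = 2869/3746 = 0.76588
p₀ = P(outcome | unexposed) = 486/1533 = 0.31703
Under exogeneity alone the bounds on PN are max{0,(p₁−p₀)/p₁} ≤ PN ≤ min{1,(1−p₀)/p₁}.
  lower = (p₁ − p₀)/p₁ = 0.44886 / 0.76588 ≈ 0.5861
  upper = min{1, (1 − p₀)/p₁} = 0.68297 / 0.76588 ≈ 0.8917

0.586 ≤ PN ≤ 0.892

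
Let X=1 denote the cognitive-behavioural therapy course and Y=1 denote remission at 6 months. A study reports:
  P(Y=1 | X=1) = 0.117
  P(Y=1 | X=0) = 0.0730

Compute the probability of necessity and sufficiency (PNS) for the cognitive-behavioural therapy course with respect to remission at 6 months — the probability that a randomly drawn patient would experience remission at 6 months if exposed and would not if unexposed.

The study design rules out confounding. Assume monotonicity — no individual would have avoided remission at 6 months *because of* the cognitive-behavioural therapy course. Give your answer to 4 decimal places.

Let p₁ = 0.117, p₀ = 0.073.
Under exogeneity and monotonicity, PNS = p₁ − p₀.
PNS = 0.117 − 0.073 = 0.044

PNS ≈ 0.0440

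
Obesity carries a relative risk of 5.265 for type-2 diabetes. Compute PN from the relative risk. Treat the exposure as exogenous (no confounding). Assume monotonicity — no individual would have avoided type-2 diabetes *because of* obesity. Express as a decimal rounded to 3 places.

PN ≈ 0.810

Under exogeneity and monotonicity, PN = (RR − 1) / RR = 1 − 1/RR.
PN = (5.265 − 1) / 5.265 = 4.265 / 5.265 ≈ 0.8101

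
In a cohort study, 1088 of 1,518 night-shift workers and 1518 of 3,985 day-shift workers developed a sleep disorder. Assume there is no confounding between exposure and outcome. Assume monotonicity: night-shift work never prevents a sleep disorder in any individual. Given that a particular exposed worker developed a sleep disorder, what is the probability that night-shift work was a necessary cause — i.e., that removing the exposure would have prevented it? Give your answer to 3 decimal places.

p₁ = P(outcome | exposed) = 1088/1518 = 0.71673
p₀ = P(outcome | unexposed) = 1518/3985 = 0.38093
Under exogeneity and monotonicity, PN = (p₁ − p₀) / p₁.
PN = (0.71673 − 0.38093) / 0.71673 = 0.3358 / 0.71673 ≈ 0.4685

PN ≈ 0.469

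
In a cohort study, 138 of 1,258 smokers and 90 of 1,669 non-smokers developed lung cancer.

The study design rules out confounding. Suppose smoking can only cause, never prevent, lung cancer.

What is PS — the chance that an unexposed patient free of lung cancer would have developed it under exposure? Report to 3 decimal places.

PS ≈ 0.059

p₁ = P(outcome | exposed) = 138/1258 = 0.1097
p₀ = P(outcome | unexposed) = 90/1669 = 0.053925
Under exogeneity and monotonicity, PS = (p₁ − p₀) / (1 − p₀).
PS = (0.1097 − 0.053925) / (1 − 0.053925) = 0.055773 / 0.94608 ≈ 0.0590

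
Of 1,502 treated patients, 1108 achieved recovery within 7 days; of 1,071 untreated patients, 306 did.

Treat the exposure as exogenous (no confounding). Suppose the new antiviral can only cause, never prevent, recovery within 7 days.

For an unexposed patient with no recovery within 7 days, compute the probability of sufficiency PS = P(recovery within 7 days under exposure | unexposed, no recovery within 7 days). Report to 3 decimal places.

PS ≈ 0.633

p₁ = P(outcome | exposed) = 1108/1502 = 0.73768
p₀ = P(outcome | unexposed) = 306/1071 = 0.28571
Under exogeneity and monotonicity, PS = (p₁ − p₀) / (1 − p₀).
PS = (0.73768 − 0.28571) / (1 − 0.28571) = 0.45197 / 0.71429 ≈ 0.6328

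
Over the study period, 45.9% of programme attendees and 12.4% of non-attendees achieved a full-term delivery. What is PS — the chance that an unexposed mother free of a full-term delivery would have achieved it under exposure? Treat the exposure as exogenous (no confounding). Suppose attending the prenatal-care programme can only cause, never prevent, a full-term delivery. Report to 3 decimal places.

p₁ = 0.459, p₀ = 0.124.
Under exogeneity and monotonicity, PS = (p₁ − p₀) / (1 − p₀).
PS = (0.459 − 0.124) / (1 − 0.124) = 0.335 / 0.876 ≈ 0.3824

PS ≈ 0.382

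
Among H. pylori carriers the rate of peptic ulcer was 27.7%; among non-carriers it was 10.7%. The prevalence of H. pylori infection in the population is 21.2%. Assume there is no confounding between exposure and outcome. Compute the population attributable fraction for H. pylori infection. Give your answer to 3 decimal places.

p₁ = 0.277, p₀ = 0.107.
Overall risk P(Y=1) = π·p₁ + (1−π)·p₀ = 0.212×0.277 + 0.788×0.107 = 0.14304.
Under exogeneity, PAF = [P(Y=1) − p₀] / P(Y=1).
PAF = (0.14304 − 0.107) / 0.14304 ≈ 0.2520

PAF ≈ 0.252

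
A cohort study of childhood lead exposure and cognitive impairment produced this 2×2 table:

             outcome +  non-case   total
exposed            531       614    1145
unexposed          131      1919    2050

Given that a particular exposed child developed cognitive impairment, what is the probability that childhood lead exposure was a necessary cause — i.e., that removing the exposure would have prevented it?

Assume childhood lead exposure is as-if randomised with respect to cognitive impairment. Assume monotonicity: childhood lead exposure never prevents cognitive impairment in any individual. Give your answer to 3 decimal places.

PN ≈ 0.862

p₁ = P(outcome | exposed) = 531/1145 = 0.46376
p₀ = P(outcome | unexposed) = 131/2050 = 0.063902
Under exogeneity and monotonicity, PN = (p₁ − p₀)/p₁.
PN = (0.46376 − 0.063902) / 0.46376 ≈ 0.8622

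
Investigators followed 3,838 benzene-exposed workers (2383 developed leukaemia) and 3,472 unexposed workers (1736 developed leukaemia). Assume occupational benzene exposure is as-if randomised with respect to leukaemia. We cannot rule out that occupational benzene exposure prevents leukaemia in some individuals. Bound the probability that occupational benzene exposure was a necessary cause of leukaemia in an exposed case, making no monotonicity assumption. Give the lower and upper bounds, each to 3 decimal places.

0.195 ≤ PN ≤ 0.805

p₁ = P(outcome | exposed) = 2383/3838 = 0.6209
p₀ = P(outcome | unexposed) = 1736/3472 = 0.5
Under exogeneity alone the bounds on PN are max{0,(p₁−p₀)/p₁} ≤ PN ≤ min{1,(1−p₀)/p₁}.
  lower = (p₁ − p₀)/p₁ = 0.1209 / 0.6209 ≈ 0.1947
  upper = min{1, (1 − p₀)/p₁} = 0.5 / 0.6209 ≈ 0.8053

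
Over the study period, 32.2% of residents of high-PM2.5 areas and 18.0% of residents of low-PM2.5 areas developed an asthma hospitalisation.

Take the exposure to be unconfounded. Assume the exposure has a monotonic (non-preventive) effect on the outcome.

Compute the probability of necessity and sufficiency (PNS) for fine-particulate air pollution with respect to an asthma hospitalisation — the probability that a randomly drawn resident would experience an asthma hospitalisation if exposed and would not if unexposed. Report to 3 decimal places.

PNS ≈ 0.142

p₁ = 0.322, p₀ = 0.18.
Under exogeneity and monotonicity, PNS = p₁ − p₀.
PNS = 0.322 − 0.18 = 0.142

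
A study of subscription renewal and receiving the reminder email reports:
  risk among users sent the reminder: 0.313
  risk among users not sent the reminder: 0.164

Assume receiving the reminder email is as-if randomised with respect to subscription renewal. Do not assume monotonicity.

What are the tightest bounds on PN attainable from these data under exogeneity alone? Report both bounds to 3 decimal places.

0.476 ≤ PN ≤ 1.000

Let p₁ = 0.313, p₀ = 0.164.
Under exogeneity alone the bounds on PN are max{0,(p₁−p₀)/p₁} ≤ PN ≤ min{1,(1−p₀)/p₁}.
  lower = (p₁ − p₀)/p₁ = 0.149 / 0.313 ≈ 0.4760
  upper = min{1, (1 − p₀)/p₁} = 0.836 / 0.313 ≈ 2.6709 → capped at 1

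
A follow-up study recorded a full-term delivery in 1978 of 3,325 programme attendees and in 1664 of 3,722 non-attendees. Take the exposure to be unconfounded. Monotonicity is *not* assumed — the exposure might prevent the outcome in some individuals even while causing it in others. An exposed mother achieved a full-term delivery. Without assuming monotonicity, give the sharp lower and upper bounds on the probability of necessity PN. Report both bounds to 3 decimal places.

0.248 ≤ PN ≤ 0.929

p₁ = P(outcome | exposed) = 1978/3325 = 0.59489
p₀ = P(outcome | unexposed) = 1664/3722 = 0.44707
Under exogeneity alone the bounds on PN are max{0,(p₁−p₀)/p₁} ≤ PN ≤ min{1,(1−p₀)/p₁}.
  lower = (p₁ − p₀)/p₁ = 0.14782 / 0.59489 ≈ 0.2485
  upper = min{1, (1 − p₀)/p₁} = 0.55293 / 0.59489 ≈ 0.9295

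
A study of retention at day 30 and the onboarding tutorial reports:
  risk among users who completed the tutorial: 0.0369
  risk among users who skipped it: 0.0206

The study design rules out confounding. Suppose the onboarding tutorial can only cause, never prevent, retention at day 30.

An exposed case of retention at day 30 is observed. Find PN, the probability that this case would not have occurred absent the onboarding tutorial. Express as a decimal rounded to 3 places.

PN ≈ 0.442

Let p₁ = 0.0369, p₀ = 0.0206.
Under exogeneity and monotonicity, PN = (p₁ − p₀) / p₁.
PN = (0.0369 − 0.0206) / 0.0369 = 0.0163 / 0.0369 ≈ 0.4417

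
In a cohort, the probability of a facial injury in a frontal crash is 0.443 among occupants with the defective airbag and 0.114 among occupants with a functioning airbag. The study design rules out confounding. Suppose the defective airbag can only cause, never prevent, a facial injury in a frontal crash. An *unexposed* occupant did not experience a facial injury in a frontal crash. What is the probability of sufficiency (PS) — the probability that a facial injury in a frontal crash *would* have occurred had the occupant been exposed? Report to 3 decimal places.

Let p₁ = 0.443, p₀ = 0.114.
Under exogeneity and monotonicity, PS = (p₁ − p₀) / (1 − p₀).
PS = (0.443 − 0.114) / (1 − 0.114) = 0.329 / 0.886 ≈ 0.3713

PS ≈ 0.371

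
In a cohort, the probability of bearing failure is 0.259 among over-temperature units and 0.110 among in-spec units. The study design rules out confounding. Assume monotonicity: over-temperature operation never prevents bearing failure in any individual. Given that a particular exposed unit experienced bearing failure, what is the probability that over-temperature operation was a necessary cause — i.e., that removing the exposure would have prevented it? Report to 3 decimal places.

PN ≈ 0.575

Let p₁ = 0.259, p₀ = 0.11.
Under exogeneity and monotonicity, PN = (p₁ − p₀) / p₁.
PN = (0.259 − 0.11) / 0.259 = 0.149 / 0.259 ≈ 0.5753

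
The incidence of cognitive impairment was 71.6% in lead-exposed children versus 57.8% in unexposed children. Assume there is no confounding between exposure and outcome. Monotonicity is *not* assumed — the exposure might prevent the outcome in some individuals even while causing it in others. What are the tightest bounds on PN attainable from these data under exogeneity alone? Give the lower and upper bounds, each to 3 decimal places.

0.193 ≤ PN ≤ 0.589

p₁ = 0.716, p₀ = 0.578.
Under exogeneity alone the bounds on PN are max{0,(p₁−p₀)/p₁} ≤ PN ≤ min{1,(1−p₀)/p₁}.
  lower = (p₁ − p₀)/p₁ = 0.138 / 0.716 ≈ 0.1927
  upper = min{1, (1 − p₀)/p₁} = 0.422 / 0.716 ≈ 0.5894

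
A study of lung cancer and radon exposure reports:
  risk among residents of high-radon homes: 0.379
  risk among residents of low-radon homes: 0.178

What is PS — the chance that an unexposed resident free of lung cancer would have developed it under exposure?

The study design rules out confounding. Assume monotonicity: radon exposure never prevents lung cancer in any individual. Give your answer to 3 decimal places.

PS ≈ 0.245

Let p₁ = 0.379, p₀ = 0.178.
Under exogeneity and monotonicity, PS = (p₁ − p₀) / (1 − p₀).
PS = (0.379 − 0.178) / (1 − 0.178) = 0.201 / 0.822 ≈ 0.2445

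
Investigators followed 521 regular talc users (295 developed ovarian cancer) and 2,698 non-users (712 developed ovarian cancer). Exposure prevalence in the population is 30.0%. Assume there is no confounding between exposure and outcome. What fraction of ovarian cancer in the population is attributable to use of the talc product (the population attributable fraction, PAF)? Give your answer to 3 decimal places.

p₁ = P(outcome | exposed) = 295/521 = 0.56622
p₀ = P(outcome | unexposed) = 712/2698 = 0.2639
Overall risk P(Y=1) = π·p₁ + (1−π)·p₀ = 0.3×0.56622 + 0.7×0.2639 = 0.3546.
Under exogeneity, PAF = [P(Y=1) − p₀] / P(Y=1).
PAF = (0.3546 − 0.2639) / 0.3546 ≈ 0.2558

PAF ≈ 0.256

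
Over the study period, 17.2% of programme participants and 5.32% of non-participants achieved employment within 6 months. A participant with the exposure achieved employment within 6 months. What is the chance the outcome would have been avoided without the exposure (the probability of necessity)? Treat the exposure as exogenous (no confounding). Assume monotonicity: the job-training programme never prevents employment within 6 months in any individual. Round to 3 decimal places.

PN ≈ 0.691

p₁ = 0.172, p₀ = 0.0532.
Under exogeneity and monotonicity, PN = (p₁ − p₀) / p₁.
PN = (0.172 − 0.0532) / 0.172 = 0.1188 / 0.172 ≈ 0.6907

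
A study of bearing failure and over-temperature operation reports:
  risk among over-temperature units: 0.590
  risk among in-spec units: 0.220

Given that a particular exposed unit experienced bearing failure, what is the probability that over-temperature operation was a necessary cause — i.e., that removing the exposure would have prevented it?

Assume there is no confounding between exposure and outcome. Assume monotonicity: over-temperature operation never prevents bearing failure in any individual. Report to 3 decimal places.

Let p₁ = 0.59, p₀ = 0.22.
Under exogeneity and monotonicity, PN = (p₁ − p₀) / p₁.
PN = (0.59 − 0.22) / 0.59 = 0.37 / 0.59 ≈ 0.6271

PN ≈ 0.627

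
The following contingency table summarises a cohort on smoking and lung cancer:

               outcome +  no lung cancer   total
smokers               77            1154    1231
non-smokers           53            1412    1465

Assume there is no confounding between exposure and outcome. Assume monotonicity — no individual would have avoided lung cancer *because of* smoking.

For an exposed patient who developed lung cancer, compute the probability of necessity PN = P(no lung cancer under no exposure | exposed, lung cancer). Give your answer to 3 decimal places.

p₁ = P(outcome | exposed) = 77/1231 = 0.062551
p₀ = P(outcome | unexposed) = 53/1465 = 0.036177
Under exogeneity and monotonicity, PN = (p₁ − p₀)/p₁.
PN = (0.062551 − 0.036177) / 0.062551 ≈ 0.4216

PN ≈ 0.422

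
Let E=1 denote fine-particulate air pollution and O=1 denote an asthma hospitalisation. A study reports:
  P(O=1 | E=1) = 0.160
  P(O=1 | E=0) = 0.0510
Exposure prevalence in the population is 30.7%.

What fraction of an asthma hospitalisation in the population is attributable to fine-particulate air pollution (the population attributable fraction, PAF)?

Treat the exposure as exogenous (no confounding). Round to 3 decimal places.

Let p₁ = 0.16, p₀ = 0.051.
Overall risk P(Y=1) = π·p₁ + (1−π)·p₀ = 0.307×0.16 + 0.693×0.051 = 0.084463.
Under exogeneity, PAF = [P(Y=1) − p₀] / P(Y=1).
PAF = (0.084463 − 0.051) / 0.084463 ≈ 0.3962

PAF ≈ 0.396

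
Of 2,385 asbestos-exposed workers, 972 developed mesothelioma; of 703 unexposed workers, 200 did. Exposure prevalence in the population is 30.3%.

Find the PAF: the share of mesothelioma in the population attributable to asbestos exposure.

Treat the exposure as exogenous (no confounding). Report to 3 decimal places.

PAF ≈ 0.116

p₁ = P(outcome | exposed) = 972/2385 = 0.40755
p₀ = P(outcome | unexposed) = 200/703 = 0.2845
Overall risk P(Y=1) = π·p₁ + (1−π)·p₀ = 0.303×0.40755 + 0.697×0.2845 = 0.32178.
Under exogeneity, PAF = [P(Y=1) − p₀] / P(Y=1).
PAF = (0.32178 − 0.2845) / 0.32178 ≈ 0.1159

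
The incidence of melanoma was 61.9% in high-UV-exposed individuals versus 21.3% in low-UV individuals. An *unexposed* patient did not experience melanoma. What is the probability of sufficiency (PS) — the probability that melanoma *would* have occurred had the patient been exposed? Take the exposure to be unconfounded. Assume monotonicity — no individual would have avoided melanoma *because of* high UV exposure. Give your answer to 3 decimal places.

PS ≈ 0.516

p₁ = 0.619, p₀ = 0.213.
Under exogeneity and monotonicity, PS = (p₁ − p₀) / (1 − p₀).
PS = (0.619 − 0.213) / (1 − 0.213) = 0.406 / 0.787 ≈ 0.5159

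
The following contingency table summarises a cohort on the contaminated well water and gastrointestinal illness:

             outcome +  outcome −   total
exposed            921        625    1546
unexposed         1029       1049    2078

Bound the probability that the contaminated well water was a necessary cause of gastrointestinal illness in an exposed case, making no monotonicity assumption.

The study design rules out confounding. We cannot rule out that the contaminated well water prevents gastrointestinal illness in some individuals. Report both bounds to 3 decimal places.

0.169 ≤ PN ≤ 0.847

p₁ = P(outcome | exposed) = 921/1546 = 0.59573
p₀ = P(outcome | unexposed) = 1029/2078 = 0.49519
Under exogeneity alone the bounds on PN are max{0,(p₁−p₀)/p₁} ≤ PN ≤ min{1,(1−p₀)/p₁}.
  lower = (p₁ − p₀)/p₁ = 0.10054 / 0.59573 ≈ 0.1688
  upper = min{1, (1 − p₀)/p₁} = 0.50481 / 0.59573 ≈ 0.8474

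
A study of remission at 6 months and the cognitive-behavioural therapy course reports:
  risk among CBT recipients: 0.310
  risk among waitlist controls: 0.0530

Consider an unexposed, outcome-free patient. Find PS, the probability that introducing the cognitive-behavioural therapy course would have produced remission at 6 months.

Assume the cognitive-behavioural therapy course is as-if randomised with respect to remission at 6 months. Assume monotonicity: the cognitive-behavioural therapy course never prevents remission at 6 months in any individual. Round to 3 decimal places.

PS ≈ 0.271

Let p₁ = 0.31, p₀ = 0.053.
Under exogeneity and monotonicity, PS = (p₁ − p₀) / (1 − p₀).
PS = (0.31 − 0.053) / (1 − 0.053) = 0.257 / 0.947 ≈ 0.2714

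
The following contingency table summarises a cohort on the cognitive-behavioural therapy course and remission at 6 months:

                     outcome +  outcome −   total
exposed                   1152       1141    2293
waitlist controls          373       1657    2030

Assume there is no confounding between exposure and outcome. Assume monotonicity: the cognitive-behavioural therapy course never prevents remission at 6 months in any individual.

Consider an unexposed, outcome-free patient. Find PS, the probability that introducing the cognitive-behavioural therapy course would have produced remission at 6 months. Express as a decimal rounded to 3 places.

PS ≈ 0.390

p₁ = P(outcome | exposed) = 1152/2293 = 0.5024
p₀ = P(outcome | unexposed) = 373/2030 = 0.18374
Under exogeneity and monotonicity, PS = (p₁ − p₀)/(1 − p₀).
PS = (0.5024 − 0.18374) / 0.81626 ≈ 0.3904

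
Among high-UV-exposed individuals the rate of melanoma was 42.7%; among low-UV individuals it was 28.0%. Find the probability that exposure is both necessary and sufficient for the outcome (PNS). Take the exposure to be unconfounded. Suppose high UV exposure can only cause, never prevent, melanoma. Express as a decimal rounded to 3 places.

PNS ≈ 0.147

p₁ = 0.427, p₀ = 0.28.
Under exogeneity and monotonicity, PNS = p₁ − p₀.
PNS = 0.427 − 0.28 = 0.147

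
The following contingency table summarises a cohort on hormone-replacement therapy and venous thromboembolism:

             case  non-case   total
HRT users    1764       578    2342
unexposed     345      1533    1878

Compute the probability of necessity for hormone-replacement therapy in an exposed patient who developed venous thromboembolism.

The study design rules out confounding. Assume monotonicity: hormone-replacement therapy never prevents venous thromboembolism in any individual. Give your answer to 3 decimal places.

p₁ = P(outcome | exposed) = 1764/2342 = 0.7532
p₀ = P(outcome | unexposed) = 345/1878 = 0.18371
Under exogeneity and monotonicity, PN = (p₁ − p₀) / p₁.
PN = (0.7532 − 0.18371) / 0.7532 = 0.5695 / 0.7532 ≈ 0.7561

PN ≈ 0.756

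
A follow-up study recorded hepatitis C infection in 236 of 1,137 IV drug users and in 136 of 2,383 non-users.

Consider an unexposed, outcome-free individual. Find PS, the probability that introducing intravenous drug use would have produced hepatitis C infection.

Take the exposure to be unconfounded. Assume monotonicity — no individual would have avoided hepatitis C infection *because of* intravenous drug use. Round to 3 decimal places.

PS ≈ 0.160

p₁ = P(outcome | exposed) = 236/1137 = 0.20756
p₀ = P(outcome | unexposed) = 136/2383 = 0.057071
Under exogeneity and monotonicity, PS = (p₁ − p₀) / (1 − p₀).
PS = (0.20756 − 0.057071) / (1 − 0.057071) = 0.15049 / 0.94293 ≈ 0.1596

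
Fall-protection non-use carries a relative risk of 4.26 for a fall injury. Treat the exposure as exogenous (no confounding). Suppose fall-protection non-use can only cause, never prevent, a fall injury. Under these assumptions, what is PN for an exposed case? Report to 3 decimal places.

Under exogeneity and monotonicity, PN = (RR − 1) / RR = 1 − 1/RR.
PN = (4.26 − 1) / 4.26 = 3.26 / 4.26 ≈ 0.7653

PN ≈ 0.765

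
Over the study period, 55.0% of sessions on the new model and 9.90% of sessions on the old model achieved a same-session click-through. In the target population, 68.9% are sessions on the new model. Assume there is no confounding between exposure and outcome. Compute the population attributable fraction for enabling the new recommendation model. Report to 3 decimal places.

p₁ = 0.55, p₀ = 0.099.
Overall risk P(Y=1) = π·p₁ + (1−π)·p₀ = 0.689×0.55 + 0.311×0.099 = 0.40974.
Under exogeneity, PAF = [P(Y=1) − p₀] / P(Y=1).
PAF = (0.40974 − 0.099) / 0.40974 ≈ 0.7584

PAF ≈ 0.758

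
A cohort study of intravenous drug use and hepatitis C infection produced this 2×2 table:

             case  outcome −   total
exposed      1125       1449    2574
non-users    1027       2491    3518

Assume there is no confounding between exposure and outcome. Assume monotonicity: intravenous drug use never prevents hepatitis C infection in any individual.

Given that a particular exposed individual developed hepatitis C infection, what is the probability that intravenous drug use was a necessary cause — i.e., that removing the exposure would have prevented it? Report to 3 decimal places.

p₁ = P(outcome | exposed) = 1125/2574 = 0.43706
p₀ = P(outcome | unexposed) = 1027/3518 = 0.29193
Under exogeneity and monotonicity, PN = (p₁ − p₀)/p₁.
PN = (0.43706 − 0.29193) / 0.43706 ≈ 0.3321

PN ≈ 0.332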